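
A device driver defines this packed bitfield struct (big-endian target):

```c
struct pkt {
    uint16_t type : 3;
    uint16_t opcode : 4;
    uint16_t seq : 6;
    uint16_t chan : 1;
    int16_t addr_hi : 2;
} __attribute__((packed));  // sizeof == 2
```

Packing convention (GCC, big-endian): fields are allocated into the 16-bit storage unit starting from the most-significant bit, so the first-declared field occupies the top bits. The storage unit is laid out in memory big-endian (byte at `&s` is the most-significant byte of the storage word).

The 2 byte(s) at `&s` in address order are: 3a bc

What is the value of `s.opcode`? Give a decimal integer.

[0]=0x3a [1]=0xbc (big-endian) → word 0x3abc
type:3 @ bit 13 → (0x3abc>>13)&0x7 = 0x1
opcode:4 @ bit 9 → (0x3abc>>9)&0xf = 0xd  ←
seq:6 @ bit 3 → (0x3abc>>3)&0x3f = 0x17
chan:1 @ bit 2 → (0x3abc>>2)&0x1 = 0x1
addr_hi:2 @ bit 0 → (0x3abc>>0)&0x3 = 0x0

13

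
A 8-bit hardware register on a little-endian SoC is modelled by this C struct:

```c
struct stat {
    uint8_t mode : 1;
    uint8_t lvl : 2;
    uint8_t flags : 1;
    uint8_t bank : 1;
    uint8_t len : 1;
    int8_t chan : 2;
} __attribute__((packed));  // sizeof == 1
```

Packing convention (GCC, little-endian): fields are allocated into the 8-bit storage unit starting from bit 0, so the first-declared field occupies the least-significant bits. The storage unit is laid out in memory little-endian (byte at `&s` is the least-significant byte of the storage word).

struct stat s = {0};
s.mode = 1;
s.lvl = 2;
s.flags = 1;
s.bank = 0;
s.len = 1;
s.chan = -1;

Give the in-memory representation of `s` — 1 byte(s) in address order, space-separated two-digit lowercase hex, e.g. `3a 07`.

ed

mode (1b) val=1 bits=0x1 at bit 0: 0x01
lvl (2b) val=2 bits=0x2 at bit 1: 0x05
flags (1b) val=1 bits=0x1 at bit 3: 0x0d
bank (1b) val=0 bits=0x0 at bit 4: 0x0d
len (1b) val=1 bits=0x1 at bit 5: 0x2d
chan (2b) val=-1 bits=0x3 at bit 6: 0xed
word = 0xed → little-endian bytes:
  [0]=0xed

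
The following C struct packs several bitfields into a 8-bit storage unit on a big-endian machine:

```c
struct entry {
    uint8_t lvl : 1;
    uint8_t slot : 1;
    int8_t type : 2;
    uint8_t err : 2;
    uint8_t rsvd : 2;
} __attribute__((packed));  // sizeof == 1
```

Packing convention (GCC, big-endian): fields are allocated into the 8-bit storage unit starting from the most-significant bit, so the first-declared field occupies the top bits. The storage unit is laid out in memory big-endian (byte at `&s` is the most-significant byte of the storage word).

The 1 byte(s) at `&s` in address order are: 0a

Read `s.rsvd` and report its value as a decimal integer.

2

[0]=0x0a (big-endian) → word 0x0a
lvl [7+:1] = (word>>7) & 0x1 = 0
slot [6+:1] = (word>>6) & 0x1 = 0
type [4+:2] = (word>>4) & 0x3 = 0
err [2+:2] = (word>>2) & 0x3 = 2
rsvd [0+:2] = (word>>0) & 0x3 = 2  ←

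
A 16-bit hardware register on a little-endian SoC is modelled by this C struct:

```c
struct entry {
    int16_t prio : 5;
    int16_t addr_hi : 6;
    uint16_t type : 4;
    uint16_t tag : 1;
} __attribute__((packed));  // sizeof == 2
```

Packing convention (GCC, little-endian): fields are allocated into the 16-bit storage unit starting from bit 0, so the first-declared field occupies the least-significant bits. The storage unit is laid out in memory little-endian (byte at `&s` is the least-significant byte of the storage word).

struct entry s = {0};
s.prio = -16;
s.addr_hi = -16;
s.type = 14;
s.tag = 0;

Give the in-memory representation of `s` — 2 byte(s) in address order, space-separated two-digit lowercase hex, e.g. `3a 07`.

prio:5 = -16 → 0x10 << 0 → word 0x0010
addr_hi:6 = -16 → 0x30 << 5 → word 0x0610
type:4 = 14 → 0xe << 11 → word 0x7610
tag:1 = 0 → 0x0 << 15 → word 0x7610
word = 0x7610 → little-endian bytes:
  [0]=0x10  [1]=0x76

10 76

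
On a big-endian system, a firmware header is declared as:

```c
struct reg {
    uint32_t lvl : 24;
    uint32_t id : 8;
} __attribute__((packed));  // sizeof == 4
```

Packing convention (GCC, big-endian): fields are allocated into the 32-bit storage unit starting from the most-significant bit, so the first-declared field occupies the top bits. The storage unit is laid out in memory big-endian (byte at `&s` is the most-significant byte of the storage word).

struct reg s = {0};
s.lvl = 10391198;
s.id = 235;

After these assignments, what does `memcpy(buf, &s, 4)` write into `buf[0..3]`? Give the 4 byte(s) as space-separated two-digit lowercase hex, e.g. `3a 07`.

9e 8e 9e eb

lvl:24 = 10391198 → 0x9e8e9e << 8 → word 0x9e8e9e00
id:8 = 235 → 0xeb << 0 → word 0x9e8e9eeb
word = 0x9e8e9eeb → big-endian bytes:
  [0]=0x9e  [1]=0x8e  [2]=0x9e  [3]=0xeb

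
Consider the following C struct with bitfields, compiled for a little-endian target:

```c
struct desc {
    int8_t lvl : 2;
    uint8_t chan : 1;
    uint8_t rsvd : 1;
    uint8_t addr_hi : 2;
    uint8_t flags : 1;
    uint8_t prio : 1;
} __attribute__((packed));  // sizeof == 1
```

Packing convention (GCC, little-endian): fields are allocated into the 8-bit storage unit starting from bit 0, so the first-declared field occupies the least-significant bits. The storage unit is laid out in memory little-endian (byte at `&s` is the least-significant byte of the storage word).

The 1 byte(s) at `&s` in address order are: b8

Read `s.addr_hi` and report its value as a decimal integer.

[0]=0xb8 (little-endian) → word 0xb8
lvl:2 @ bit 0 → (0xb8>>0)&0x3 = 0x0
chan:1 @ bit 2 → (0xb8>>2)&0x1 = 0x0
rsvd:1 @ bit 3 → (0xb8>>3)&0x1 = 0x1
addr_hi:2 @ bit 4 → (0xb8>>4)&0x3 = 0x3  ←
flags:1 @ bit 6 → (0xb8>>6)&0x1 = 0x0
prio:1 @ bit 7 → (0xb8>>7)&0x1 = 0x1

3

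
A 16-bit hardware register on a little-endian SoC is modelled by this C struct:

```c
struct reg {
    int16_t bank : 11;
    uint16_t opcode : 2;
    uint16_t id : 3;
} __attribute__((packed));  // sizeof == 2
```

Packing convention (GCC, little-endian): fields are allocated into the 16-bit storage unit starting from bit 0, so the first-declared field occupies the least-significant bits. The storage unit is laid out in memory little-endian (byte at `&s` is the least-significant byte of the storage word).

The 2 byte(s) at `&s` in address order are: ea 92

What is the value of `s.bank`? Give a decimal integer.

[0]=0xea [1]=0x92 (little-endian) → word 0x92ea
bank [0+:11] = (word>>0) & 0x7ff = 746  ←
opcode [11+:2] = (word>>11) & 0x3 = 2
id [13+:3] = (word>>13) & 0x7 = 4
bank signed 11b, MSB=0: value = 746

746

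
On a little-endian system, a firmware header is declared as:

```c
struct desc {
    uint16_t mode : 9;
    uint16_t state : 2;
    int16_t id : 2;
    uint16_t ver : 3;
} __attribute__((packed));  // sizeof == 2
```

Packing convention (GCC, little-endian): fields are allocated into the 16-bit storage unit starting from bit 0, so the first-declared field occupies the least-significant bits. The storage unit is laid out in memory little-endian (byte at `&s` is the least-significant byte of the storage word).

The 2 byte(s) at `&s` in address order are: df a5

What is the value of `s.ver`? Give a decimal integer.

5

[0]=0xdf [1]=0xa5 (little-endian) → word 0xa5df
mode [0+:9] = (word>>0) & 0x1ff = 479
state [9+:2] = (word>>9) & 0x3 = 2
id [11+:2] = (word>>11) & 0x3 = 0
ver [13+:3] = (word>>13) & 0x7 = 5  ←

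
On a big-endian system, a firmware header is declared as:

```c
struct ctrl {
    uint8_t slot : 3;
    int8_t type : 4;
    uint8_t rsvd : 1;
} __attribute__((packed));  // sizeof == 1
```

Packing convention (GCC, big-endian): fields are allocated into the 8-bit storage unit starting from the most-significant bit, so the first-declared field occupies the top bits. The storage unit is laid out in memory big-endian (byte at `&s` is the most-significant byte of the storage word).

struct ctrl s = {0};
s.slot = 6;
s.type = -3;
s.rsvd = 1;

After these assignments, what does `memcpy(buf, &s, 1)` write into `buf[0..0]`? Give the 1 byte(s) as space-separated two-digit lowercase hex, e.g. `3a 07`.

slot (3b) val=6 bits=0x6 at bit 5: 0xc0
type (4b) val=-3 bits=0xd at bit 1: 0xda
rsvd (1b) val=1 bits=0x1 at bit 0: 0xdb
word = 0xdb → big-endian bytes:
  [0]=0xdb

db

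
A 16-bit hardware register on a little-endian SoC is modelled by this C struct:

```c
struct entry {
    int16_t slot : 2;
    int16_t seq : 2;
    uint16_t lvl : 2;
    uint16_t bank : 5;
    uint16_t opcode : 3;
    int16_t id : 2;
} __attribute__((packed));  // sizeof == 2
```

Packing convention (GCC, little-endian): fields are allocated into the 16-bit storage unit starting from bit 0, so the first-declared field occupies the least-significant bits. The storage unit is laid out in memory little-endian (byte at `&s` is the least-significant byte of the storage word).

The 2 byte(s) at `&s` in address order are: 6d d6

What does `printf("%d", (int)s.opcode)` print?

[0]=0x6d [1]=0xd6 (little-endian) → word 0xd66d
slot:2 @ bit 0 → (0xd66d>>0)&0x3 = 0x1
seq:2 @ bit 2 → (0xd66d>>2)&0x3 = 0x3
lvl:2 @ bit 4 → (0xd66d>>4)&0x3 = 0x2
bank:5 @ bit 6 → (0xd66d>>6)&0x1f = 0x19
opcode:3 @ bit 11 → (0xd66d>>11)&0x7 = 0x2  ←
id:2 @ bit 14 → (0xd66d>>14)&0x3 = 0x3

2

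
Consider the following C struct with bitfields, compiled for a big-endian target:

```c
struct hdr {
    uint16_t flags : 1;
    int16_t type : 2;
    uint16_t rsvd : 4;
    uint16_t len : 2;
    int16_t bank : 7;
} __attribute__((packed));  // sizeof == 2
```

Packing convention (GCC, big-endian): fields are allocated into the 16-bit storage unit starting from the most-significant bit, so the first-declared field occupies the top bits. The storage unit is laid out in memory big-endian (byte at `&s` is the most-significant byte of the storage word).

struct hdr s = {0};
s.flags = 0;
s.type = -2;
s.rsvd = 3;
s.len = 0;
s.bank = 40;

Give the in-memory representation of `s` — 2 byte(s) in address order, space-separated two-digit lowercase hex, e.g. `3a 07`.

46 28

[15+:1] flags=0 & 0x1 = 0x0; word=0x0000
[13+:2] type=-2 & 0x3 = 0x2; word=0x4000
[9+:4] rsvd=3 & 0xf = 0x3; word=0x4600
[7+:2] len=0 & 0x3 = 0x0; word=0x4600
[0+:7] bank=40 & 0x7f = 0x28; word=0x4628
word = 0x4628 → big-endian bytes:
  [0]=0x46  [1]=0x28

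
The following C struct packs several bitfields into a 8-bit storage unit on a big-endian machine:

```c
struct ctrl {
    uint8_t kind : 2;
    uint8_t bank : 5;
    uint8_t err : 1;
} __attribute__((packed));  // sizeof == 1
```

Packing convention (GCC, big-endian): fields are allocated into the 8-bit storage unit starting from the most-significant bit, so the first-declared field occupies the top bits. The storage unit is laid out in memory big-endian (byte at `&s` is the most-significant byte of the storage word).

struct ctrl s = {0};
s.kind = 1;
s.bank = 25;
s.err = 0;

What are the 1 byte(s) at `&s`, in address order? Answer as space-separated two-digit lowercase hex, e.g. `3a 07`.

[6+:2] kind=1 & 0x3 = 0x1; word=0x40
[1+:5] bank=25 & 0x1f = 0x19; word=0x72
[0+:1] err=0 & 0x1 = 0x0; word=0x72
word = 0x72 → big-endian bytes:
  [0]=0x72

72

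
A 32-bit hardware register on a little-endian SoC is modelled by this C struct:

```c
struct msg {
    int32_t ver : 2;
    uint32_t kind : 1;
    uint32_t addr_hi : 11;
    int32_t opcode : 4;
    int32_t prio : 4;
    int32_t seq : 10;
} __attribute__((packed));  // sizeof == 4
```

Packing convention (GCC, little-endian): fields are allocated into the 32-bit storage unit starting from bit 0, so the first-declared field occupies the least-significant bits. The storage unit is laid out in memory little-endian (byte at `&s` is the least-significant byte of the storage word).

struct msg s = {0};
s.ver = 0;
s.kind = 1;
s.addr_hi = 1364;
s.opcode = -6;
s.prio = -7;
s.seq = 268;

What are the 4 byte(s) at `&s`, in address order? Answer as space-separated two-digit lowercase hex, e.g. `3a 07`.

a4 aa 26 43

ver:2 = 0 → 0x0 << 0 → word 0x00000000
kind:1 = 1 → 0x1 << 2 → word 0x00000004
addr_hi:11 = 1364 → 0x554 << 3 → word 0x00002aa4
opcode:4 = -6 → 0xa << 14 → word 0x0002aaa4
prio:4 = -7 → 0x9 << 18 → word 0x0026aaa4
seq:10 = 268 → 0x10c << 22 → word 0x4326aaa4
word = 0x4326aaa4 → little-endian bytes:
  [0]=0xa4  [1]=0xaa  [2]=0x26  [3]=0x43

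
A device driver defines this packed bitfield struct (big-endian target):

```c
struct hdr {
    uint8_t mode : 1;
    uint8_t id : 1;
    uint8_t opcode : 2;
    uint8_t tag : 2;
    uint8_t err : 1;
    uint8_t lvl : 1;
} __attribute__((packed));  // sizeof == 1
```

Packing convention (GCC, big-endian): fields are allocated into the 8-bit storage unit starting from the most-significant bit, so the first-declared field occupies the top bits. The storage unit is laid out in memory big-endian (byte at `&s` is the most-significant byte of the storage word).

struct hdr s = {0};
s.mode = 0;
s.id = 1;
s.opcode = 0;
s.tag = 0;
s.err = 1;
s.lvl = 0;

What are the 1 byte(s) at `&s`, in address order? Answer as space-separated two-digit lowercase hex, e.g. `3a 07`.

42

mode:1 = 0 → 0x0 << 7 → word 0x00
id:1 = 1 → 0x1 << 6 → word 0x40
opcode:2 = 0 → 0x0 << 4 → word 0x40
tag:2 = 0 → 0x0 << 2 → word 0x40
err:1 = 1 → 0x1 << 1 → word 0x42
lvl:1 = 0 → 0x0 << 0 → word 0x42
word = 0x42 → big-endian bytes:
  [0]=0x42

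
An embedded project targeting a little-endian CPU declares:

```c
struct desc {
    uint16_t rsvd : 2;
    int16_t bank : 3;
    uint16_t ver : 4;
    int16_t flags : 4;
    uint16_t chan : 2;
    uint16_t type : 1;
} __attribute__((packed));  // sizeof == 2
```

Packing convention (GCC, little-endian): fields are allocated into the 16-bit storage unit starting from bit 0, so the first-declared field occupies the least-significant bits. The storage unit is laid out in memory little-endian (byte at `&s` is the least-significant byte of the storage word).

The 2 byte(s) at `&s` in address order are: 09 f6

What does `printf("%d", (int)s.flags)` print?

[0]=0x09 [1]=0xf6 (little-endian) → word 0xf609
rsvd:2 @ bit 0 → (0xf609>>0)&0x3 = 0x1
bank:3 @ bit 2 → (0xf609>>2)&0x7 = 0x2
ver:4 @ bit 5 → (0xf609>>5)&0xf = 0x0
flags:4 @ bit 9 → (0xf609>>9)&0xf = 0xb  ←
chan:2 @ bit 13 → (0xf609>>13)&0x3 = 0x3
type:1 @ bit 15 → (0xf609>>15)&0x1 = 0x1
flags signed 4b, MSB=1: 11 - 16 = -5

-5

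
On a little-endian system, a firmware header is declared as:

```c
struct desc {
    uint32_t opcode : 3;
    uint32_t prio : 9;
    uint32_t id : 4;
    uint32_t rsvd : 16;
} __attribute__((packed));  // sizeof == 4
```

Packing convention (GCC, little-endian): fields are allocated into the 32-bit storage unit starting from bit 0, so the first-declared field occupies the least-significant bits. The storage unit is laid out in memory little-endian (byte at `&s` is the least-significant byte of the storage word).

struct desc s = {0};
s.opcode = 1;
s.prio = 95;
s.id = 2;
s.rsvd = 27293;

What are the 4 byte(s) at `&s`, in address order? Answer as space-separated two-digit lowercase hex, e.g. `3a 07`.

opcode:3 = 1 → 0x1 << 0 → word 0x00000001
prio:9 = 95 → 0x5f << 3 → word 0x000002f9
id:4 = 2 → 0x2 << 12 → word 0x000022f9
rsvd:16 = 27293 → 0x6a9d << 16 → word 0x6a9d22f9
word = 0x6a9d22f9 → little-endian bytes:
  [0]=0xf9  [1]=0x22  [2]=0x9d  [3]=0x6a

f9 22 9d 6a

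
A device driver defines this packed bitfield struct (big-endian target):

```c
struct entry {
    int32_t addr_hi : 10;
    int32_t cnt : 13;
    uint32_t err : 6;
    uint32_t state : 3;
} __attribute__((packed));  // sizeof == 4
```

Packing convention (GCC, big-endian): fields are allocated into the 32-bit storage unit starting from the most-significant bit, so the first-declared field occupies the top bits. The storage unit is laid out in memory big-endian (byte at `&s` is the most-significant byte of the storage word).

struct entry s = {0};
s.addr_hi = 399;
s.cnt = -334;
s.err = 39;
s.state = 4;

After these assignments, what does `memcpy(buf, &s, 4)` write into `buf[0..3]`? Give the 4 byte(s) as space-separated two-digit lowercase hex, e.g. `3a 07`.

addr_hi:10 = 399 → 0x18f << 22 → word 0x63c00000
cnt:13 = -334 → 0x1eb2 << 9 → word 0x63fd6400
err:6 = 39 → 0x27 << 3 → word 0x63fd6538
state:3 = 4 → 0x4 << 0 → word 0x63fd653c
word = 0x63fd653c → big-endian bytes:
  [0]=0x63  [1]=0xfd  [2]=0x65  [3]=0x3c

63 fd 65 3c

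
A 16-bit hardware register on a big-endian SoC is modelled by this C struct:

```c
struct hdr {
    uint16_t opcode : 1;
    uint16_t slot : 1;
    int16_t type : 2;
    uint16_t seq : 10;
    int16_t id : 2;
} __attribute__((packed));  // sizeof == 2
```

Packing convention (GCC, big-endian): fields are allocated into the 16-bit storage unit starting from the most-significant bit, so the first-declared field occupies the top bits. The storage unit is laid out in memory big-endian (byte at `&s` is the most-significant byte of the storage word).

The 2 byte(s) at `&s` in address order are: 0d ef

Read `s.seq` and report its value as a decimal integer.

[0]=0x0d [1]=0xef (big-endian) → word 0x0def
opcode:1 @ bit 15 → (0x0def>>15)&0x1 = 0x0
slot:1 @ bit 14 → (0x0def>>14)&0x1 = 0x0
type:2 @ bit 12 → (0x0def>>12)&0x3 = 0x0
seq:10 @ bit 2 → (0x0def>>2)&0x3ff = 0x37b  ←
id:2 @ bit 0 → (0x0def>>0)&0x3 = 0x3

891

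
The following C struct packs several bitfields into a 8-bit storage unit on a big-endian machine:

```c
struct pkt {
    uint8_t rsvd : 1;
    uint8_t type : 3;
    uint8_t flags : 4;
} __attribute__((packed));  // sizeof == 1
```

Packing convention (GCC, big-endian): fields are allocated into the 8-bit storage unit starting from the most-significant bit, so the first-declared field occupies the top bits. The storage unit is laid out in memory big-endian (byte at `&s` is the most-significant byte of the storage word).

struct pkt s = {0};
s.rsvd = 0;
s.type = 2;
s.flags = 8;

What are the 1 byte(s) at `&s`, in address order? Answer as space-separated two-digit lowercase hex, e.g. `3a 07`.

rsvd:1 = 0 → 0x0 << 7 → word 0x00
type:3 = 2 → 0x2 << 4 → word 0x20
flags:4 = 8 → 0x8 << 0 → word 0x28
word = 0x28 → big-endian bytes:
  [0]=0x28

28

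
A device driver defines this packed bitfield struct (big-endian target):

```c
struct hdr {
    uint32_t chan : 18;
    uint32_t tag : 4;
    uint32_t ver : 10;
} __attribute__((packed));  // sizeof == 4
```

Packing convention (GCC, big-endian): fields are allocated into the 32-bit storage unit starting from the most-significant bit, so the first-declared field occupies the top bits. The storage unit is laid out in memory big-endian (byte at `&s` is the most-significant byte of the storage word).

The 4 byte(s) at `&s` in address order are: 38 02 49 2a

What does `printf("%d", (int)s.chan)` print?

57353

[0]=0x38 [1]=0x02 [2]=0x49 [3]=0x2a (big-endian) → word 0x3802492a
chan [14+:18] = (word>>14) & 0x3ffff = 57353  ←
tag [10+:4] = (word>>10) & 0xf = 2
ver [0+:10] = (word>>0) & 0x3ff = 298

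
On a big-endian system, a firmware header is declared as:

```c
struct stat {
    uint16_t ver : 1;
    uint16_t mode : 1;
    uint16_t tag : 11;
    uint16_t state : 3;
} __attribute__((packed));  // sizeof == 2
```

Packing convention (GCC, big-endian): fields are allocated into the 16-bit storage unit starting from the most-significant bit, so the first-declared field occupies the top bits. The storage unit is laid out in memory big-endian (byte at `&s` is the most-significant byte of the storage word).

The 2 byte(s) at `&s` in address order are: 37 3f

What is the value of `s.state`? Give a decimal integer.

[0]=0x37 [1]=0x3f (big-endian) → word 0x373f
ver [15+:1] = (word>>15) & 0x1 = 0
mode [14+:1] = (word>>14) & 0x1 = 0
tag [3+:11] = (word>>3) & 0x7ff = 1767
state [0+:3] = (word>>0) & 0x7 = 7  ←

7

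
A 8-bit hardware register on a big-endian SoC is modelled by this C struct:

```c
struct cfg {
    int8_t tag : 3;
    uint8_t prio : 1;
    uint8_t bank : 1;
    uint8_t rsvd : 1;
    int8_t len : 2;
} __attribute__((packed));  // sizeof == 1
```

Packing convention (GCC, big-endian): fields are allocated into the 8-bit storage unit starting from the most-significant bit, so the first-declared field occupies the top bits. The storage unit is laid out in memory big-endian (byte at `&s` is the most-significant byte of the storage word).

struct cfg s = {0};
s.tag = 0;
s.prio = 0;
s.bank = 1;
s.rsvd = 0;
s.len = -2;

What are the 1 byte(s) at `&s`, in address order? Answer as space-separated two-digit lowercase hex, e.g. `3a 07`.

tag:3 = 0 → 0x0 << 5 → word 0x00
prio:1 = 0 → 0x0 << 4 → word 0x00
bank:1 = 1 → 0x1 << 3 → word 0x08
rsvd:1 = 0 → 0x0 << 2 → word 0x08
len:2 = -2 → 0x2 << 0 → word 0x0a
word = 0x0a → big-endian bytes:
  [0]=0x0a

0a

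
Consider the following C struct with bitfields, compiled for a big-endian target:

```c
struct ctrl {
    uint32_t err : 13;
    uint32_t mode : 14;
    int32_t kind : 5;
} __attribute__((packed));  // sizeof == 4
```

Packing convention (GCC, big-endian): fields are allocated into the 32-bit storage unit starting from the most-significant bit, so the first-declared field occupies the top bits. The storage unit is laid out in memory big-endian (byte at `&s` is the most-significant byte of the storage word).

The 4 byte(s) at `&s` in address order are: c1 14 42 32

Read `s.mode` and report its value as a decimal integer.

8721

[0]=0xc1 [1]=0x14 [2]=0x42 [3]=0x32 (big-endian) → word 0xc1144232
err [19+:13] = (word>>19) & 0x1fff = 6178
mode [5+:14] = (word>>5) & 0x3fff = 8721  ←
kind [0+:5] = (word>>0) & 0x1f = 18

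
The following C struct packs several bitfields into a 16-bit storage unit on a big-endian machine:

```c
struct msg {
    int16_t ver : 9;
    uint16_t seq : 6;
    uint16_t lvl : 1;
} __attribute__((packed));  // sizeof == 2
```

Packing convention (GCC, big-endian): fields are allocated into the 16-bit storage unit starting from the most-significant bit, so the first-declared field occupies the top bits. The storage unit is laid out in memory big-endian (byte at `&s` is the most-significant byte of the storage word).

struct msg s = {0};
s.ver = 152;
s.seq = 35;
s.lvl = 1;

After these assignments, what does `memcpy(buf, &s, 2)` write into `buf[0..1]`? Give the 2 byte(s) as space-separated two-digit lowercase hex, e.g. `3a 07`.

4c 47

[7+:9] ver=152 & 0x1ff = 0x98; word=0x4c00
[1+:6] seq=35 & 0x3f = 0x23; word=0x4c46
[0+:1] lvl=1 & 0x1 = 0x1; word=0x4c47
word = 0x4c47 → big-endian bytes:
  [0]=0x4c  [1]=0x47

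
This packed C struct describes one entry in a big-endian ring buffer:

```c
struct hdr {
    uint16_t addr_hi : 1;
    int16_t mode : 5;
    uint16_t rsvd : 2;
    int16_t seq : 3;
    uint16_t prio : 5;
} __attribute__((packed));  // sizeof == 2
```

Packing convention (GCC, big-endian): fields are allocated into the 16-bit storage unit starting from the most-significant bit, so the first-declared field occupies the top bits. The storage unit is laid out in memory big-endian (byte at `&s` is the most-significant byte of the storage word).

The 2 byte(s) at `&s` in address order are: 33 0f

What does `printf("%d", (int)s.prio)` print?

15

[0]=0x33 [1]=0x0f (big-endian) → word 0x330f
addr_hi [15+:1] = (word>>15) & 0x1 = 0
mode [10+:5] = (word>>10) & 0x1f = 12
rsvd [8+:2] = (word>>8) & 0x3 = 3
seq [5+:3] = (word>>5) & 0x7 = 0
prio [0+:5] = (word>>0) & 0x1f = 15  ←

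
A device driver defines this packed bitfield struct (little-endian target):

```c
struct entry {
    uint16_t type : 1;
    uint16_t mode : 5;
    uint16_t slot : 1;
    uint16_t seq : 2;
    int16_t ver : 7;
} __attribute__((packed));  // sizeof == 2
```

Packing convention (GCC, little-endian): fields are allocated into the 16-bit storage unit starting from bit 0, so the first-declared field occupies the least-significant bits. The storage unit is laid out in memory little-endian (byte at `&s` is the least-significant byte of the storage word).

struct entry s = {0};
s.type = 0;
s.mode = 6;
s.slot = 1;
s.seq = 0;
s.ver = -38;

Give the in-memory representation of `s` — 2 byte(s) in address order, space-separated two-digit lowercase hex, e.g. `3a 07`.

type:1 = 0 → 0x0 << 0 → word 0x0000
mode:5 = 6 → 0x6 << 1 → word 0x000c
slot:1 = 1 → 0x1 << 6 → word 0x004c
seq:2 = 0 → 0x0 << 7 → word 0x004c
ver:7 = -38 → 0x5a << 9 → word 0xb44c
word = 0xb44c → little-endian bytes:
  [0]=0x4c  [1]=0xb4

4c b4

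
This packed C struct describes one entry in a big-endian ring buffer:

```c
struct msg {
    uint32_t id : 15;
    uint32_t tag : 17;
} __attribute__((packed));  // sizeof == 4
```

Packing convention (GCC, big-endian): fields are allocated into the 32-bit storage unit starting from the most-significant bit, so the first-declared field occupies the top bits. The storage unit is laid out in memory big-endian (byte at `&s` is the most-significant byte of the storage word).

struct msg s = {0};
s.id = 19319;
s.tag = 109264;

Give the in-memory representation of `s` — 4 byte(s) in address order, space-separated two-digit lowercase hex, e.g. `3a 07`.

id:15 = 19319 → 0x4b77 << 17 → word 0x96ee0000
tag:17 = 109264 → 0x1aad0 << 0 → word 0x96efaad0
word = 0x96efaad0 → big-endian bytes:
  [0]=0x96  [1]=0xef  [2]=0xaa  [3]=0xd0

96 ef aa d0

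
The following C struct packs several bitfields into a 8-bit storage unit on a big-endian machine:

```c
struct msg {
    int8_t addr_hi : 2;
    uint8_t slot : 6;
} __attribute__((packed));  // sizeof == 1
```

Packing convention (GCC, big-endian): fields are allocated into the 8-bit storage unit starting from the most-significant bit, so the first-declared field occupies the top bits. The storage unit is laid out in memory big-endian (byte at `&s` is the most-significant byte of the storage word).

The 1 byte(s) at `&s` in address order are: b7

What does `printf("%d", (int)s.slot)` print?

55

[0]=0xb7 (big-endian) → word 0xb7
addr_hi [6+:2] = (word>>6) & 0x3 = 2
slot [0+:6] = (word>>0) & 0x3f = 55  ←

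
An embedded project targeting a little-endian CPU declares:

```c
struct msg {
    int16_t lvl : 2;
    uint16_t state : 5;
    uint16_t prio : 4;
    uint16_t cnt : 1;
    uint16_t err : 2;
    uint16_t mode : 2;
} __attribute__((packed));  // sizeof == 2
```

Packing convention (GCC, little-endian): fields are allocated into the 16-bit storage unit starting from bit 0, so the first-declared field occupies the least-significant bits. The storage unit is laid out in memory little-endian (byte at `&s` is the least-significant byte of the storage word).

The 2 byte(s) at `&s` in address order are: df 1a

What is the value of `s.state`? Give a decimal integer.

23

[0]=0xdf [1]=0x1a (little-endian) → word 0x1adf
lvl:2 @ bit 0 → (0x1adf>>0)&0x3 = 0x3
state:5 @ bit 2 → (0x1adf>>2)&0x1f = 0x17  ←
prio:4 @ bit 7 → (0x1adf>>7)&0xf = 0x5
cnt:1 @ bit 11 → (0x1adf>>11)&0x1 = 0x1
err:2 @ bit 12 → (0x1adf>>12)&0x3 = 0x1
mode:2 @ bit 14 → (0x1adf>>14)&0x3 = 0x0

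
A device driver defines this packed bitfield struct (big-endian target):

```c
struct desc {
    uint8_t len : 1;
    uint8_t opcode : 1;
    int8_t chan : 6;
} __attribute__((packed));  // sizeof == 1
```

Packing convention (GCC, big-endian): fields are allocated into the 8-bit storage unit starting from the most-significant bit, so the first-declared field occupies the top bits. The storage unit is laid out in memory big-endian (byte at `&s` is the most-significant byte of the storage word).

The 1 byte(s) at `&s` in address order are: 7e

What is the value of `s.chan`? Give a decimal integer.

-2

[0]=0x7e (big-endian) → word 0x7e
len:1 @ bit 7 → (0x7e>>7)&0x1 = 0x0
opcode:1 @ bit 6 → (0x7e>>6)&0x1 = 0x1
chan:6 @ bit 0 → (0x7e>>0)&0x3f = 0x3e  ←
chan signed 6b, MSB=1: 62 - 64 = -2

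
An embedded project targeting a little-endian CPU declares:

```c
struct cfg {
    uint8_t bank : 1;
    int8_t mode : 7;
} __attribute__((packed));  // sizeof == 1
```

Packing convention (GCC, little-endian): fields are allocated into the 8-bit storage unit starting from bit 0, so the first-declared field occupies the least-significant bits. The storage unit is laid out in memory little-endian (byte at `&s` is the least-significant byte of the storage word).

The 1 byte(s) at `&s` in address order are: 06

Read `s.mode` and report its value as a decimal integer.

[0]=0x06 (little-endian) → word 0x06
bank:1 @ bit 0 → (0x06>>0)&0x1 = 0x0
mode:7 @ bit 1 → (0x06>>1)&0x7f = 0x3  ←
mode signed 7b, MSB=0: value = 3

3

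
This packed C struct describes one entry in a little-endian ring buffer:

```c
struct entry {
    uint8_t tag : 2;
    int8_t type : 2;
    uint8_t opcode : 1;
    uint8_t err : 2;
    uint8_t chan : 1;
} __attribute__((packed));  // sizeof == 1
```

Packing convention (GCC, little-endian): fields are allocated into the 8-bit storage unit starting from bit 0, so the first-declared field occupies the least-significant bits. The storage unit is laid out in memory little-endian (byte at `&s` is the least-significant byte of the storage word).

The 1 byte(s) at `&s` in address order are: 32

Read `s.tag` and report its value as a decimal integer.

[0]=0x32 (little-endian) → word 0x32
tag:2 @ bit 0 → (0x32>>0)&0x3 = 0x2  ←
type:2 @ bit 2 → (0x32>>2)&0x3 = 0x0
opcode:1 @ bit 4 → (0x32>>4)&0x1 = 0x1
err:2 @ bit 5 → (0x32>>5)&0x3 = 0x1
chan:1 @ bit 7 → (0x32>>7)&0x1 = 0x0

2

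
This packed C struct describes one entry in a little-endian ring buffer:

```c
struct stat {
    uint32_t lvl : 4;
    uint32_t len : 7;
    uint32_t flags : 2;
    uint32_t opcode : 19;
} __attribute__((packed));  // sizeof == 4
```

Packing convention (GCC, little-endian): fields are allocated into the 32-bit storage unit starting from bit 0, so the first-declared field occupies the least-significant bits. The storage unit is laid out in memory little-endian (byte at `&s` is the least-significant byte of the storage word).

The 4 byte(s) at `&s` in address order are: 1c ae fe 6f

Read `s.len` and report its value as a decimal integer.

97

[0]=0x1c [1]=0xae [2]=0xfe [3]=0x6f (little-endian) → word 0x6ffeae1c
lvl:4 @ bit 0 → (0x6ffeae1c>>0)&0xf = 0xc
len:7 @ bit 4 → (0x6ffeae1c>>4)&0x7f = 0x61  ←
flags:2 @ bit 11 → (0x6ffeae1c>>11)&0x3 = 0x1
opcode:19 @ bit 13 → (0x6ffeae1c>>13)&0x7ffff = 0x37ff5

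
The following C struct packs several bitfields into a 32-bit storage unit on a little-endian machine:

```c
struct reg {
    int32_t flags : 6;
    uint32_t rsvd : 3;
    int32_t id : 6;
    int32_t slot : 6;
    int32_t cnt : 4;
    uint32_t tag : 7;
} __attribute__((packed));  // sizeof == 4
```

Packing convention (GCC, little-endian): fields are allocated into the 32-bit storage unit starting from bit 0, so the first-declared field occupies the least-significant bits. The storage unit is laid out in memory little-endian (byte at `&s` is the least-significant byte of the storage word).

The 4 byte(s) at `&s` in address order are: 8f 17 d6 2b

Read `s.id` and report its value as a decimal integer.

11

[0]=0x8f [1]=0x17 [2]=0xd6 [3]=0x2b (little-endian) → word 0x2bd6178f
flags [0+:6] = (word>>0) & 0x3f = 15
rsvd [6+:3] = (word>>6) & 0x7 = 6
id [9+:6] = (word>>9) & 0x3f = 11  ←
slot [15+:6] = (word>>15) & 0x3f = 44
cnt [21+:4] = (word>>21) & 0xf = 14
tag [25+:7] = (word>>25) & 0x7f = 21
id signed 6b, MSB=0: value = 11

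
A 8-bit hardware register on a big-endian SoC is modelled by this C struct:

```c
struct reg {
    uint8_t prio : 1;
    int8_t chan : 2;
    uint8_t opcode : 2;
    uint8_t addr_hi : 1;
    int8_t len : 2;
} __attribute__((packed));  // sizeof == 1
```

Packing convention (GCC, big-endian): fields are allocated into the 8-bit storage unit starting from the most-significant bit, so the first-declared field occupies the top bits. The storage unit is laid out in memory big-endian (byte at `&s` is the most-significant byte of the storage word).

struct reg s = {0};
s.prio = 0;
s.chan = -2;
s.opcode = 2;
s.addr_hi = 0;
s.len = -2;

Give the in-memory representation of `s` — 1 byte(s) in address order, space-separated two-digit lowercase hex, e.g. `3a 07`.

52

[7+:1] prio=0 & 0x1 = 0x0; word=0x00
[5+:2] chan=-2 & 0x3 = 0x2; word=0x40
[3+:2] opcode=2 & 0x3 = 0x2; word=0x50
[2+:1] addr_hi=0 & 0x1 = 0x0; word=0x50
[0+:2] len=-2 & 0x3 = 0x2; word=0x52
word = 0x52 → big-endian bytes:
  [0]=0x52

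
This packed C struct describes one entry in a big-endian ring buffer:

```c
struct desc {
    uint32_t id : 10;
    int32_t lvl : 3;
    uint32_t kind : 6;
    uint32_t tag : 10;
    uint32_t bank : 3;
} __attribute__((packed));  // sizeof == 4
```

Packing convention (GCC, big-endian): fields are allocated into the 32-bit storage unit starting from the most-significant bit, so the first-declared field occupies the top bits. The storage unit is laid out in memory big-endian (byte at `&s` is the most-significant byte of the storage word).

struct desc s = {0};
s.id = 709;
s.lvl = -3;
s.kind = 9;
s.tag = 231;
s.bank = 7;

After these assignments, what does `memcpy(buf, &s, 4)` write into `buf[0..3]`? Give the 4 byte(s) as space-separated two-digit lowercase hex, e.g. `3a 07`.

id (10b) val=709 bits=0x2c5 at bit 22: 0xb1400000
lvl (3b) val=-3 bits=0x5 at bit 19: 0xb1680000
kind (6b) val=9 bits=0x9 at bit 13: 0xb1692000
tag (10b) val=231 bits=0xe7 at bit 3: 0xb1692738
bank (3b) val=7 bits=0x7 at bit 0: 0xb169273f
word = 0xb169273f → big-endian bytes:
  [0]=0xb1  [1]=0x69  [2]=0x27  [3]=0x3f

b1 69 27 3f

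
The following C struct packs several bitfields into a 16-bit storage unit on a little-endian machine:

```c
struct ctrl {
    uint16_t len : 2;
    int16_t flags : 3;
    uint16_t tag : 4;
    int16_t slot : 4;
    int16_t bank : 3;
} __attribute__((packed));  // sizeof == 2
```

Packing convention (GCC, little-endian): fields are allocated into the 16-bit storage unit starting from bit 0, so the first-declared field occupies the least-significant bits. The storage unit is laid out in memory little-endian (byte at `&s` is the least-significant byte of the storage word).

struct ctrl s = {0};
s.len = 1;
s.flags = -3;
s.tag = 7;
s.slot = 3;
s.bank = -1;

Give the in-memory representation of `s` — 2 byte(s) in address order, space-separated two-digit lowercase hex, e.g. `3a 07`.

f5 e6

[0+:2] len=1 & 0x3 = 0x1; word=0x0001
[2+:3] flags=-3 & 0x7 = 0x5; word=0x0015
[5+:4] tag=7 & 0xf = 0x7; word=0x00f5
[9+:4] slot=3 & 0xf = 0x3; word=0x06f5
[13+:3] bank=-1 & 0x7 = 0x7; word=0xe6f5
word = 0xe6f5 → little-endian bytes:
  [0]=0xf5  [1]=0xe6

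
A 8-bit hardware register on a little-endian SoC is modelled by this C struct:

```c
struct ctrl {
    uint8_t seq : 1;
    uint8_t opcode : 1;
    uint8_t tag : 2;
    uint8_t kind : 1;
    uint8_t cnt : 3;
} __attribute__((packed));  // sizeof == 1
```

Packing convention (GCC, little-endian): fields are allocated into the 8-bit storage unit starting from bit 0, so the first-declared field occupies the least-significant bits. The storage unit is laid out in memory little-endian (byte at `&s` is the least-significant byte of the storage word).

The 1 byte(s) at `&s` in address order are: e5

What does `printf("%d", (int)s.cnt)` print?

7

[0]=0xe5 (little-endian) → word 0xe5
seq:1 @ bit 0 → (0xe5>>0)&0x1 = 0x1
opcode:1 @ bit 1 → (0xe5>>1)&0x1 = 0x0
tag:2 @ bit 2 → (0xe5>>2)&0x3 = 0x1
kind:1 @ bit 4 → (0xe5>>4)&0x1 = 0x0
cnt:3 @ bit 5 → (0xe5>>5)&0x7 = 0x7  ←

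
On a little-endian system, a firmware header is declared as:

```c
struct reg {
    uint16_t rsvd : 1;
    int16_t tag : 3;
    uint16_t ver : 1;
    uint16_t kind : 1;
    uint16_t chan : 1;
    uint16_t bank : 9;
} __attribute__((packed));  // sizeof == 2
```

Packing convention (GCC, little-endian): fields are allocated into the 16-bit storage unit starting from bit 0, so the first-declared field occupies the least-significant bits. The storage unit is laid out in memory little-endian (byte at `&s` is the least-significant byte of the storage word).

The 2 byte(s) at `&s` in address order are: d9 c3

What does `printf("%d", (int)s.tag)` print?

-4

[0]=0xd9 [1]=0xc3 (little-endian) → word 0xc3d9
rsvd [0+:1] = (word>>0) & 0x1 = 1
tag [1+:3] = (word>>1) & 0x7 = 4  ←
ver [4+:1] = (word>>4) & 0x1 = 1
kind [5+:1] = (word>>5) & 0x1 = 0
chan [6+:1] = (word>>6) & 0x1 = 1
bank [7+:9] = (word>>7) & 0x1ff = 391
tag signed 3b, MSB=1: 4 - 8 = -4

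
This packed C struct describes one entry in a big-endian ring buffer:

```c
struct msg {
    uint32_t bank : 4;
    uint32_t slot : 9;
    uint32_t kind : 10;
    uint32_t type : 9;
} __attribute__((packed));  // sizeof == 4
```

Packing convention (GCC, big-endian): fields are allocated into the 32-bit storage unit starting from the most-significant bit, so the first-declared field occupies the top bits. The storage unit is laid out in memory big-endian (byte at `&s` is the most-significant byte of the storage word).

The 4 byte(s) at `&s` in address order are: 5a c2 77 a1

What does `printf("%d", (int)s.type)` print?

417

[0]=0x5a [1]=0xc2 [2]=0x77 [3]=0xa1 (big-endian) → word 0x5ac277a1
bank [28+:4] = (word>>28) & 0xf = 5
slot [19+:9] = (word>>19) & 0x1ff = 344
kind [9+:10] = (word>>9) & 0x3ff = 315
type [0+:9] = (word>>0) & 0x1ff = 417  ←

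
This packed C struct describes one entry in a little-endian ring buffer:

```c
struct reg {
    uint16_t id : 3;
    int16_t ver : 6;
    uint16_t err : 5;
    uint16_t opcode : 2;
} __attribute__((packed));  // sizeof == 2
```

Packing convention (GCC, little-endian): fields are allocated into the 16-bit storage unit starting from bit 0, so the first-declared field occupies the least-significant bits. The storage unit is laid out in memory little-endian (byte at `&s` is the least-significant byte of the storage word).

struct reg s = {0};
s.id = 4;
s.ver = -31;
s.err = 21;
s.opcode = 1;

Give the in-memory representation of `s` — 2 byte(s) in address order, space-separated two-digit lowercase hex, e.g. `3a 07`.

id (3b) val=4 bits=0x4 at bit 0: 0x0004
ver (6b) val=-31 bits=0x21 at bit 3: 0x010c
err (5b) val=21 bits=0x15 at bit 9: 0x2b0c
opcode (2b) val=1 bits=0x1 at bit 14: 0x6b0c
word = 0x6b0c → little-endian bytes:
  [0]=0x0c  [1]=0x6b

0c 6b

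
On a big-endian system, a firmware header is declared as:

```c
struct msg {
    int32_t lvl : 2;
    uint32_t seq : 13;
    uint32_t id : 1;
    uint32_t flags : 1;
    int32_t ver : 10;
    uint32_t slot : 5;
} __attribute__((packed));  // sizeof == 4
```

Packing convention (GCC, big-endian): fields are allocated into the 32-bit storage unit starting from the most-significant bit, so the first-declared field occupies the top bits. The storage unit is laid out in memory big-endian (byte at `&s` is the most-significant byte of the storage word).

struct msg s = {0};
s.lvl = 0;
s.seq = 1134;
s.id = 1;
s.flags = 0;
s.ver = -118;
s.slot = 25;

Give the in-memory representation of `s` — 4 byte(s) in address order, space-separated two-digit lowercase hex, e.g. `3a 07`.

08 dd 71 59

[30+:2] lvl=0 & 0x3 = 0x0; word=0x00000000
[17+:13] seq=1134 & 0x1fff = 0x46e; word=0x08dc0000
[16+:1] id=1 & 0x1 = 0x1; word=0x08dd0000
[15+:1] flags=0 & 0x1 = 0x0; word=0x08dd0000
[5+:10] ver=-118 & 0x3ff = 0x38a; word=0x08dd7140
[0+:5] slot=25 & 0x1f = 0x19; word=0x08dd7159
word = 0x08dd7159 → big-endian bytes:
  [0]=0x08  [1]=0xdd  [2]=0x71  [3]=0x59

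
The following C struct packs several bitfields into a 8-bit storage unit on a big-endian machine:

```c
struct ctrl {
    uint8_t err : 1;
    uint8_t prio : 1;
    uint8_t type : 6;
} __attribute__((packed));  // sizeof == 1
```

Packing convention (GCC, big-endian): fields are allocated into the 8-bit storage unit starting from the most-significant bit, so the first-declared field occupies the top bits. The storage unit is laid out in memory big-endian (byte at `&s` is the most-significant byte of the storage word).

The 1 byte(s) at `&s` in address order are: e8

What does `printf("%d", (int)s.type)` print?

[0]=0xe8 (big-endian) → word 0xe8
err:1 @ bit 7 → (0xe8>>7)&0x1 = 0x1
prio:1 @ bit 6 → (0xe8>>6)&0x1 = 0x1
type:6 @ bit 0 → (0xe8>>0)&0x3f = 0x28  ←

40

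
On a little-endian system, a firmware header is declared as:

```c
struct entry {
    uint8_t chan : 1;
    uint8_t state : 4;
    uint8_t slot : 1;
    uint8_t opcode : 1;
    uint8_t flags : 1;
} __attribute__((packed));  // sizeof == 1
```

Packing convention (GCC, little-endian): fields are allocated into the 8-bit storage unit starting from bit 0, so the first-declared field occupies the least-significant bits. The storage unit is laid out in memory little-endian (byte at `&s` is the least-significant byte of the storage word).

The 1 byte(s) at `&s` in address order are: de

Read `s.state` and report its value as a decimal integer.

[0]=0xde (little-endian) → word 0xde
chan [0+:1] = (word>>0) & 0x1 = 0
state [1+:4] = (word>>1) & 0xf = 15  ←
slot [5+:1] = (word>>5) & 0x1 = 0
opcode [6+:1] = (word>>6) & 0x1 = 1
flags [7+:1] = (word>>7) & 0x1 = 1

15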